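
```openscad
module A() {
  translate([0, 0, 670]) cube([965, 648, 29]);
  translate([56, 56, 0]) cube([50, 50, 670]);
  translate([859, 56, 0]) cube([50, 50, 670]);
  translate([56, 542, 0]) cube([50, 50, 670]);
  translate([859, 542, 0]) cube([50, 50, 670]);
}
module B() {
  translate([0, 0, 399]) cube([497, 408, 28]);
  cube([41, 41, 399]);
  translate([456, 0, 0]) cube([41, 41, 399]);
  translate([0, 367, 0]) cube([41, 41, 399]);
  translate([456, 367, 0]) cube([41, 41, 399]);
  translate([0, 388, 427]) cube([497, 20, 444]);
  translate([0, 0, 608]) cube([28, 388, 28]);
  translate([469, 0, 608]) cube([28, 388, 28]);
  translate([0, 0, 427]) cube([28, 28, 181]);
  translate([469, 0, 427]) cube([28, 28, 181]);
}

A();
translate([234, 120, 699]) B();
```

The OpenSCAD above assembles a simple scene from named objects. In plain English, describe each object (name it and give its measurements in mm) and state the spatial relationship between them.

A is a rectangular dining table. The top is 965×648×29 mm with its upper surface at z = 699 mm. It stands on four 50×50 mm square legs, each inset 56 mm from the nearest pair of top edges, running from the floor to the underside of the top.

B is a chair. The seat is a 497×408×28 mm slab with its top at z = 427 mm, on four 41×41 mm corner legs (flush with the seat edges, standing on z = 0). A flat backrest 20 mm thick, 444 mm tall, spans the full seat width and rises from the seat top along its +y edge, rear face flush with the rear of the seat. Two armrests of 28×28 mm section run along each side from the seat's front edge to the front of the backrest, top faces 209 mm above the seat top and outer faces flush with the seat's x-edges; a 28×28 mm post under the front of each armrest stands on the seat at the front corner.

The chair is on top of the table, centred.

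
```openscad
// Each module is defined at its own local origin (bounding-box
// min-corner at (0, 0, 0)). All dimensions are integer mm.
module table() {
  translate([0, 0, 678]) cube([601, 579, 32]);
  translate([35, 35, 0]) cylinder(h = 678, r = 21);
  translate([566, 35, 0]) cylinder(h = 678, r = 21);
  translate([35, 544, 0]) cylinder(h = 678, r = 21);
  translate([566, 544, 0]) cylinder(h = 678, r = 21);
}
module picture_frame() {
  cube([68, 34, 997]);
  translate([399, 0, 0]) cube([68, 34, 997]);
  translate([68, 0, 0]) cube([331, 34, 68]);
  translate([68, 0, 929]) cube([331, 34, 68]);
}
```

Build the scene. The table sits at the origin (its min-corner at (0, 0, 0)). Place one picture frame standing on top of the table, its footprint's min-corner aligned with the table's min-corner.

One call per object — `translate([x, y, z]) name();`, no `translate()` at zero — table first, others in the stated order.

table();
translate([0, 0, 710]) picture_frame();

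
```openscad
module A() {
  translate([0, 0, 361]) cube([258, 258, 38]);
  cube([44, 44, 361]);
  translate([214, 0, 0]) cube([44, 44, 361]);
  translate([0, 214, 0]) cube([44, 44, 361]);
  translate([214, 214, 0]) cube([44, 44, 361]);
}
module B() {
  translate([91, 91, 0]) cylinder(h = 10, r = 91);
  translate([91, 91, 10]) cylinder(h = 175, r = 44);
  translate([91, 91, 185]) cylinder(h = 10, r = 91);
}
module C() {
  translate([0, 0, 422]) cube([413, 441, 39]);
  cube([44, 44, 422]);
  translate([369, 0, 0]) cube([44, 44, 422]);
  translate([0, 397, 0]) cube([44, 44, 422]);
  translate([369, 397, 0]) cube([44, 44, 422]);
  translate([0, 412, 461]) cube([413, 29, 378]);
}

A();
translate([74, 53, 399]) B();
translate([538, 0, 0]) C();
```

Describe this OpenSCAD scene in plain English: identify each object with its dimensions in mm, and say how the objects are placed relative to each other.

A is a simple wooden stool: a rectangular seat 258 mm (x) by 258 mm (y), 38 mm thick, top face at z = 399 mm, on four square legs, each 44×44 mm in cross-section. The legs rest on z = 0, each flush with a corner of the seat.

B is a spool: two coaxial disc flanges of radius 91 mm and thickness 10 mm, joined by a core cylinder of radius 44 mm and height 175 mm. The lower flange rests on z = 0 and the three cylinders share a vertical axis.

C is a chair. The seat is a 413×441×39 mm slab with its top at z = 461 mm, on four 44×44 mm corner legs (flush with the seat edges, standing on z = 0). A flat backrest 29 mm thick, 378 mm tall, spans the full seat width and rises from the seat top along its +y edge, rear face flush with the rear of the seat.

The spool is on top of the stool. The chair is on the floor beside the stool on its +x side.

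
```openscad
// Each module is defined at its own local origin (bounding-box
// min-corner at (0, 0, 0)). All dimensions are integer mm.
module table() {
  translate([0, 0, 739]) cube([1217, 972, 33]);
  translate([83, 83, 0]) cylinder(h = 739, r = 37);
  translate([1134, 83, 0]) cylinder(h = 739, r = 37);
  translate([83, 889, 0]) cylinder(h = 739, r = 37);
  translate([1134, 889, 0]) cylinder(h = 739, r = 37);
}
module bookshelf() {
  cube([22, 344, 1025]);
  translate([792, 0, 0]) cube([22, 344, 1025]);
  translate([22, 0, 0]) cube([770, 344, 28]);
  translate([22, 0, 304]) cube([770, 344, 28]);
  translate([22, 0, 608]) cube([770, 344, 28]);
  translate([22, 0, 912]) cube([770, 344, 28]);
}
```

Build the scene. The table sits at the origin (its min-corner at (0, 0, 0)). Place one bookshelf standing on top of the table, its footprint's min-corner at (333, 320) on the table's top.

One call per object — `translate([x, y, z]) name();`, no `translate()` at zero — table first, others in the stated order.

table();
translate([333, 320, 772]) bookshelf();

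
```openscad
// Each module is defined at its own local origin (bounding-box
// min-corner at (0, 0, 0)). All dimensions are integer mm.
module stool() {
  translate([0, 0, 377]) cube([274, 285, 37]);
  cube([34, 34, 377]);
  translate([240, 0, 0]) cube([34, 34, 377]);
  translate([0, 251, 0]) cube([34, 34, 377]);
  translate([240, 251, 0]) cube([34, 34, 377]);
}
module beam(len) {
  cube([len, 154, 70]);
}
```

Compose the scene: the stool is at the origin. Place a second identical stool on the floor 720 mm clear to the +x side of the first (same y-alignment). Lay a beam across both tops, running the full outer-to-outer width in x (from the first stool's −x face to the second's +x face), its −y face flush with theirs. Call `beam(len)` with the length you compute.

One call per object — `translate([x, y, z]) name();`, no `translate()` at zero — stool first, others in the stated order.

stool();
translate([994, 0, 0]) stool();
translate([0, 0, 414]) beam(1268);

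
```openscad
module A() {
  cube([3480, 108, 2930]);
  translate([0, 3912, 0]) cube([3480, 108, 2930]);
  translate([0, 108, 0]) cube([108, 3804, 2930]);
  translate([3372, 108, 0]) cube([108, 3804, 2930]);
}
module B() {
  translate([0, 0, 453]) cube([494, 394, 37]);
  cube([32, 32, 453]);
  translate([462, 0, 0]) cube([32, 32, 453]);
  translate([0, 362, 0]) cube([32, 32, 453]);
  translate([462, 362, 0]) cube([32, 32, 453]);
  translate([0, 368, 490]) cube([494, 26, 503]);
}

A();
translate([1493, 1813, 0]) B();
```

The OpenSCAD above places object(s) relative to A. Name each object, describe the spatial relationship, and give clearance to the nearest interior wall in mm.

A is a house frame. B is a chair. The chair sits inside the house frame, centred. The clearance to the nearest interior wall is 1385 mm.

Clearances: x = 1385, y = 1705; minimum 1385 mm.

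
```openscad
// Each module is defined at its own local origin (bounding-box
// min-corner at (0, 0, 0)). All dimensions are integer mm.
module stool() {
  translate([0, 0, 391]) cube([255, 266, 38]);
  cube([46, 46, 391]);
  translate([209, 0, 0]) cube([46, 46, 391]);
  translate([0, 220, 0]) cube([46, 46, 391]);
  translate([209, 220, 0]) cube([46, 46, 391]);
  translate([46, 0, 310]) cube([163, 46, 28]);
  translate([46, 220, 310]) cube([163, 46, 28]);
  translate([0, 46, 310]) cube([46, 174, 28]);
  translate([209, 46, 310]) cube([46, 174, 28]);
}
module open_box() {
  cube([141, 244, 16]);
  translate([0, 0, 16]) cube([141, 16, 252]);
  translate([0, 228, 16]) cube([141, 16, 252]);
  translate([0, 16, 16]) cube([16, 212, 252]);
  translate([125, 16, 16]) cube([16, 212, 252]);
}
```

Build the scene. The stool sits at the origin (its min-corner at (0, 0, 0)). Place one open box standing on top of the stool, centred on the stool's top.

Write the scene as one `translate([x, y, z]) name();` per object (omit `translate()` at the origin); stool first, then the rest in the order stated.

stool();
translate([57, 11, 429]) open_box();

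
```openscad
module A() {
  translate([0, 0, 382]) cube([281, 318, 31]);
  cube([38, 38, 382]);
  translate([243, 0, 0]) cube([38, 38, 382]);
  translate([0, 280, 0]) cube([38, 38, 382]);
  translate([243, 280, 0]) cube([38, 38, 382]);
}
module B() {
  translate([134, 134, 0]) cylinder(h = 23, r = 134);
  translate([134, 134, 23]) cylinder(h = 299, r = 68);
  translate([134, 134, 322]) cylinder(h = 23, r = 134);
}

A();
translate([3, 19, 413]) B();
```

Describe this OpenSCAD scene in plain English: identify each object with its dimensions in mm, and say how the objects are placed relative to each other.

A is a simple wooden stool: a rectangular seat 281 mm (x) by 318 mm (y), 31 mm thick, top face at z = 413 mm, on four square legs, each 38×38 mm in cross-section. The legs rest on z = 0, each flush with a corner of the seat.

B is a spool: two coaxial disc flanges of radius 134 mm and thickness 23 mm, joined by a core cylinder of radius 68 mm and height 299 mm. The lower flange rests on z = 0 and the three cylinders share a vertical axis.

The spool is on top of the stool.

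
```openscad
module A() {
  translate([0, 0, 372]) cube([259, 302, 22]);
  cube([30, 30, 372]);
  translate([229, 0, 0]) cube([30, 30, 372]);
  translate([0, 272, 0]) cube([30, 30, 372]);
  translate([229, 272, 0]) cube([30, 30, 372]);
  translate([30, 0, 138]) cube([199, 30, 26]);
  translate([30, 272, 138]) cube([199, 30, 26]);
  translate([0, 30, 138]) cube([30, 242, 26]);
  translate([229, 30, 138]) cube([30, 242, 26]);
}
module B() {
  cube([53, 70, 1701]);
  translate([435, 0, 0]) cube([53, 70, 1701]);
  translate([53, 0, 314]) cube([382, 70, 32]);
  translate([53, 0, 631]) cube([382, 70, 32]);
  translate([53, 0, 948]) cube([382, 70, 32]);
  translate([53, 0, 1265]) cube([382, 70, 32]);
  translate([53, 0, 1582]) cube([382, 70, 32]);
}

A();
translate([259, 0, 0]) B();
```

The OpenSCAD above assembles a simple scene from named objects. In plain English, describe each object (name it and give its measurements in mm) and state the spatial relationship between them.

A is a simple wooden stool: a rectangular seat 259 mm (x) by 302 mm (y), 22 mm thick, top face at z = 394 mm, on four square legs, each 30×30 mm in cross-section. The legs rest on z = 0, each flush with a corner of the seat. Four stretchers, 30 mm wide and 26 mm tall, connect adjacent legs with their undersides at z = 138 mm, each running between the inner faces of the legs it joins and aligned with the legs' outer faces on the other axis.

B is a straight ladder. Two 53×70 mm vertical rails, 1701 mm tall, stand 488 mm apart (outside-to-outside) with their front faces coplanar on the −y side. 5 rungs, each 70 mm deep and 32 mm tall, span between the inner faces of the rails, front faces flush with the rails. The lowest rung's underside is at z = 314 mm and rungs are spaced 317 mm apart (underside to underside).

The ladder is against the stool's +x side, with their −y faces flush.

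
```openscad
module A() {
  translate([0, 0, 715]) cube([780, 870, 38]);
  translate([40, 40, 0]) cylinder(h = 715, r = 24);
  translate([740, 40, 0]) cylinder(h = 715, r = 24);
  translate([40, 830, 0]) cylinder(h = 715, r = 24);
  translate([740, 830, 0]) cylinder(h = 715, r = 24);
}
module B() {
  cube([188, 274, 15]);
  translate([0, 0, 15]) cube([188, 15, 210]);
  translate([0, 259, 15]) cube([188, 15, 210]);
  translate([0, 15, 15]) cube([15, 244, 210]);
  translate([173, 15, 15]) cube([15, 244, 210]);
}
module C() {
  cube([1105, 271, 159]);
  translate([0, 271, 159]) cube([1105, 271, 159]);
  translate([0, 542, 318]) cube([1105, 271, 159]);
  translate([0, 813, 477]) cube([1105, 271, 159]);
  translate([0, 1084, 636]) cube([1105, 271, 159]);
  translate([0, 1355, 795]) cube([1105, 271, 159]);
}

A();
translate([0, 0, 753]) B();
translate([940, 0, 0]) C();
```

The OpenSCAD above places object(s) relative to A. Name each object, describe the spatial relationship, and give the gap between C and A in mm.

The staircase's nearest face is 160 mm from the table's +x face.

A is a table. B is an open box. C is a staircase. The open box is on top of the table. The staircase is on the floor beside the table on its +x side. The gap between the staircase and the table is 160 mm.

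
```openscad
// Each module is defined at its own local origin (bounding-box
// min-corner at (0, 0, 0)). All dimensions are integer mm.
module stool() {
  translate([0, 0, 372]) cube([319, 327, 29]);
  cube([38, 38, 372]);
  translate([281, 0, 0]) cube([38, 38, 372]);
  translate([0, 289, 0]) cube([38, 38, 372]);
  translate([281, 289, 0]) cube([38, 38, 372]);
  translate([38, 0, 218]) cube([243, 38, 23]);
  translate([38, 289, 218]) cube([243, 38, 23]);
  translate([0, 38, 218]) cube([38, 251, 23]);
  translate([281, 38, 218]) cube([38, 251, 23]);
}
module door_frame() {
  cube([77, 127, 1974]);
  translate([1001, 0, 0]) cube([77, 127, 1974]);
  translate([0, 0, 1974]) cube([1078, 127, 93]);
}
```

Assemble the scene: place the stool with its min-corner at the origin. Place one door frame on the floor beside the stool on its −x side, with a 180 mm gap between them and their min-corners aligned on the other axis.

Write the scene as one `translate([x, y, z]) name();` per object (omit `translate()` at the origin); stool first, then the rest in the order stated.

stool();
translate([-1258, 0, 0]) door_frame();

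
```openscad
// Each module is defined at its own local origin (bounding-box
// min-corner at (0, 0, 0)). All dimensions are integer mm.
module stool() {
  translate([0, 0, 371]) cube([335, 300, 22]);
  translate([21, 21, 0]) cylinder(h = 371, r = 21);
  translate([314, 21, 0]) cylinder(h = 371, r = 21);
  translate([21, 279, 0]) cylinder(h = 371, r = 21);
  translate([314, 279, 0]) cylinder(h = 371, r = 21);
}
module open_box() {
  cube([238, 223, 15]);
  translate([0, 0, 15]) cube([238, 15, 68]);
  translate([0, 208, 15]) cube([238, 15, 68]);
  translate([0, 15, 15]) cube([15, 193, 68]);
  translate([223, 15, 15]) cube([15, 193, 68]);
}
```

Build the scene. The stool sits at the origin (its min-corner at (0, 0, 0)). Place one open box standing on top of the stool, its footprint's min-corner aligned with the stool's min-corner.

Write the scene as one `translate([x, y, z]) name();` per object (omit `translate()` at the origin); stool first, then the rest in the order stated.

stool();
translate([0, 0, 393]) open_box();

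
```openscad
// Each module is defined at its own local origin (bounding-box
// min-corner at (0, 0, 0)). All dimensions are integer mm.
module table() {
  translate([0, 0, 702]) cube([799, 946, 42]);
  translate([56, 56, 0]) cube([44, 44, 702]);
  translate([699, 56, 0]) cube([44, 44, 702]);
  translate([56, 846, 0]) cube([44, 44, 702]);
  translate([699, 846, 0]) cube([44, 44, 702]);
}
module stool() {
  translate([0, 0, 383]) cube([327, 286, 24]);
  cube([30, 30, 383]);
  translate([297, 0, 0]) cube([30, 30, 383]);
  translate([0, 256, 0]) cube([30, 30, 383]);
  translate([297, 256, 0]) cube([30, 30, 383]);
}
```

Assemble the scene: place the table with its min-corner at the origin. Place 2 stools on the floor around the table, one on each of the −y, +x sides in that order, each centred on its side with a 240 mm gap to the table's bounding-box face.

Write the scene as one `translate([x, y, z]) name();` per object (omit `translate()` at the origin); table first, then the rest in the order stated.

table();
translate([236, -526, 0]) stool();
translate([1039, 330, 0]) stool();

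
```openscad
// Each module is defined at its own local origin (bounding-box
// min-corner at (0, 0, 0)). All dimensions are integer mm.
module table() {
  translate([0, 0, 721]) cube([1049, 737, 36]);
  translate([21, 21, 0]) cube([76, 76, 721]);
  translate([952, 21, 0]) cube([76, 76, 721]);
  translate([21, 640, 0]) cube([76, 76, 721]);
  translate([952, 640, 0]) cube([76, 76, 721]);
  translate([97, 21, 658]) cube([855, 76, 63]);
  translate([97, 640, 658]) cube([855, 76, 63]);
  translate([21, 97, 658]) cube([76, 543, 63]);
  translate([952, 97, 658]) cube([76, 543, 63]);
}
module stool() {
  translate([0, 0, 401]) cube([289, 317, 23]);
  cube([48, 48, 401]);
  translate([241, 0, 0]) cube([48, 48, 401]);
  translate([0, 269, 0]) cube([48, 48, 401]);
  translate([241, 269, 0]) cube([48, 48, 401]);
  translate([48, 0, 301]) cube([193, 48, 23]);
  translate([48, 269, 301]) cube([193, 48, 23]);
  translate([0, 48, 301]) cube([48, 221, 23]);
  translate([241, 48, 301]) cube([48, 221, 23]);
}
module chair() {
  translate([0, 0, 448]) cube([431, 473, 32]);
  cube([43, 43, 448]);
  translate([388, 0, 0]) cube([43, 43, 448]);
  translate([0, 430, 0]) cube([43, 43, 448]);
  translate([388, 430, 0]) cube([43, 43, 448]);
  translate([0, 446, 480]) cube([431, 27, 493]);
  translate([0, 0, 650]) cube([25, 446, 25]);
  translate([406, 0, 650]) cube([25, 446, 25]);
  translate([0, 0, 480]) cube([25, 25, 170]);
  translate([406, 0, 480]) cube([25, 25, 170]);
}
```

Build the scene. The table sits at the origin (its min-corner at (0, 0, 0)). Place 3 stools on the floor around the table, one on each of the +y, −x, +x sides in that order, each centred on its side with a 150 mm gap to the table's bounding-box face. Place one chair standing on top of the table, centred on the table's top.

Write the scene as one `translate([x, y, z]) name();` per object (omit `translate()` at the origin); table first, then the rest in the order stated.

table();
translate([380, 887, 0]) stool();
translate([-439, 210, 0]) stool();
translate([1199, 210, 0]) stool();
translate([309, 132, 757]) chair();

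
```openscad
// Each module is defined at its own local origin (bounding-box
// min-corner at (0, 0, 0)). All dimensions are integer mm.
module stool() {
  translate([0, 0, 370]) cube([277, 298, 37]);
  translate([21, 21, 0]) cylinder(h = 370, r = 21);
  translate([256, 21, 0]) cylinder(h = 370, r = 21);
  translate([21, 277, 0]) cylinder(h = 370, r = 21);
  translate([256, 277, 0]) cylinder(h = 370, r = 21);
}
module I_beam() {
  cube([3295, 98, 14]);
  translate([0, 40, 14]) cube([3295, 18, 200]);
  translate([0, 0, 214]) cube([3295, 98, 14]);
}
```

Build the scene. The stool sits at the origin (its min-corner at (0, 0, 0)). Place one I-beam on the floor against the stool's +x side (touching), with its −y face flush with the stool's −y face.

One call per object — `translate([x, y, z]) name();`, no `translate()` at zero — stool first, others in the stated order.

stool();
translate([277, 0, 0]) I_beam();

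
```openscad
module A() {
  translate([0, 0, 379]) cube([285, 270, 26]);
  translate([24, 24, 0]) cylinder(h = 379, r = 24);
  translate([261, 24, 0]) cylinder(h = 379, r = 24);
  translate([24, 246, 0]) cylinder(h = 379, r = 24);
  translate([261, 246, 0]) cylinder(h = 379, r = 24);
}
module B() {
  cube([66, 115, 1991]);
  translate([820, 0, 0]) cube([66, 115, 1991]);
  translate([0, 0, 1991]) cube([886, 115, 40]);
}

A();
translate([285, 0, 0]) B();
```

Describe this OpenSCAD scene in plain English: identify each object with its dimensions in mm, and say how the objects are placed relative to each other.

A is a four-legged stool. The seat is 285×270 mm, 26 mm thick, top at z = 405 mm. It stands on four round legs, each 48 mm in diameter, from z = 0 to the seat underside, each leg's axis is inset half a diameter from the nearest pair of seat edges (so the leg's bounding box is flush with the corner).

B is a door frame. The clear opening is 754 mm wide and 1991 mm high. Two 66 mm wide jambs, 115 mm deep, stand either side of the opening from the floor to the top of the opening. A 40 mm thick head sits across the top of both jambs, spanning the full outside width of the frame.

The door frame is against the stool's +x side, with their −y faces flush.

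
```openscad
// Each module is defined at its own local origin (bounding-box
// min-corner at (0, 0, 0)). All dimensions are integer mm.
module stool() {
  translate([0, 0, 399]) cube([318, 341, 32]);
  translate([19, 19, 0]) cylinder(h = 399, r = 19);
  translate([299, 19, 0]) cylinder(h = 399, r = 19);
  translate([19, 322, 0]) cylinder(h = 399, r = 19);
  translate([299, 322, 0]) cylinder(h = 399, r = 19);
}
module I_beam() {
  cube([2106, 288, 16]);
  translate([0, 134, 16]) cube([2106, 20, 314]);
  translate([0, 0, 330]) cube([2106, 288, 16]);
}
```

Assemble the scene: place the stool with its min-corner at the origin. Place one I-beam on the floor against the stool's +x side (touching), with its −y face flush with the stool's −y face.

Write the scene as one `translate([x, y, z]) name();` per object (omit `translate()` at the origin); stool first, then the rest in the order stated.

stool();
translate([318, 0, 0]) I_beam();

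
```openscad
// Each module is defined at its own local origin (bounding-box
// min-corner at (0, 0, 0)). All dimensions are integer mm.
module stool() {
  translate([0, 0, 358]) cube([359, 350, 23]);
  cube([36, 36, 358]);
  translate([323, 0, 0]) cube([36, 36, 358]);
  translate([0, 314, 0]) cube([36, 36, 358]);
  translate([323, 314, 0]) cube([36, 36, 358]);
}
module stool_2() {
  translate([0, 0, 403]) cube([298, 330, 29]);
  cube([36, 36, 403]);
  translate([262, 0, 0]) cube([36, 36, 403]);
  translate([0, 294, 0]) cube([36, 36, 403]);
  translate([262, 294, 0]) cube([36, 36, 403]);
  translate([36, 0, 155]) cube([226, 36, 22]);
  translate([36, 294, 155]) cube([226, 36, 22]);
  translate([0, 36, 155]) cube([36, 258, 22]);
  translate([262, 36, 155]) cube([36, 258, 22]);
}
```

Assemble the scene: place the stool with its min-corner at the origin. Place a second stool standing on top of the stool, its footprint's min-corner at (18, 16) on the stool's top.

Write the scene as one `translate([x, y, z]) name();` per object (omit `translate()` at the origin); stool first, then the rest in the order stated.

stool();
translate([18, 16, 381]) stool_2();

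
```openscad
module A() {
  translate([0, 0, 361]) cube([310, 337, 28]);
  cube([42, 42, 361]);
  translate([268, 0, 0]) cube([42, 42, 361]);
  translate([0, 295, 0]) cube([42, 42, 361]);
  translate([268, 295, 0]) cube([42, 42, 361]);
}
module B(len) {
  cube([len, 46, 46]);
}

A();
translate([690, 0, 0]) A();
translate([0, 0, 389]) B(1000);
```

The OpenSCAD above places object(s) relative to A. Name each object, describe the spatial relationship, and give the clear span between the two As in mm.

Second stool starts at x = 690; first ends at x = 310; clear span = 690 − 310 = 380 mm.

A is a stool. B is a beam. A beam spans the tops of two stools. The clear span between the two stools is 380 mm.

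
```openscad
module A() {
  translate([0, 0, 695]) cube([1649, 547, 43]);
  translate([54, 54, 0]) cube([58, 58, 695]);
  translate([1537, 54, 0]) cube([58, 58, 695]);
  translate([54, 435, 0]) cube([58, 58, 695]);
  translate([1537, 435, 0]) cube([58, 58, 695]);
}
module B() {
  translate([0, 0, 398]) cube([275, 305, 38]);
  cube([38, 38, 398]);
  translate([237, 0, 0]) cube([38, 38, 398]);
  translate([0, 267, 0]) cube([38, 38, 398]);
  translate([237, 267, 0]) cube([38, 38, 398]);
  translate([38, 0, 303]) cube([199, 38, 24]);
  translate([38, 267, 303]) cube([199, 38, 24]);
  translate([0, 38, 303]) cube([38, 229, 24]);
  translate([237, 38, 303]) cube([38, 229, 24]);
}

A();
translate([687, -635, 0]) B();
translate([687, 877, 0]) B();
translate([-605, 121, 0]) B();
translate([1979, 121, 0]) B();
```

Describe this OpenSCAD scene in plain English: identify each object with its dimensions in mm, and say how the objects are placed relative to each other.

A is a rectangular dining table. The top is 1649×547×43 mm with its upper surface at z = 738 mm. It stands on four 58×58 mm square legs, each inset 54 mm from the nearest pair of top edges, running from the floor to the underside of the top.

B is a simple wooden stool: a rectangular seat 275 mm (x) by 305 mm (y), 38 mm thick, top face at z = 436 mm, on four square legs, each 38×38 mm in cross-section. The legs rest on z = 0, each flush with a corner of the seat. Four stretchers, 38 mm wide and 24 mm tall, connect adjacent legs with their undersides at z = 303 mm, each running between the inner faces of the legs it joins and aligned with the legs' outer faces on the other axis.

Four stools sit around the table at the −y, +y, −x, +x sides.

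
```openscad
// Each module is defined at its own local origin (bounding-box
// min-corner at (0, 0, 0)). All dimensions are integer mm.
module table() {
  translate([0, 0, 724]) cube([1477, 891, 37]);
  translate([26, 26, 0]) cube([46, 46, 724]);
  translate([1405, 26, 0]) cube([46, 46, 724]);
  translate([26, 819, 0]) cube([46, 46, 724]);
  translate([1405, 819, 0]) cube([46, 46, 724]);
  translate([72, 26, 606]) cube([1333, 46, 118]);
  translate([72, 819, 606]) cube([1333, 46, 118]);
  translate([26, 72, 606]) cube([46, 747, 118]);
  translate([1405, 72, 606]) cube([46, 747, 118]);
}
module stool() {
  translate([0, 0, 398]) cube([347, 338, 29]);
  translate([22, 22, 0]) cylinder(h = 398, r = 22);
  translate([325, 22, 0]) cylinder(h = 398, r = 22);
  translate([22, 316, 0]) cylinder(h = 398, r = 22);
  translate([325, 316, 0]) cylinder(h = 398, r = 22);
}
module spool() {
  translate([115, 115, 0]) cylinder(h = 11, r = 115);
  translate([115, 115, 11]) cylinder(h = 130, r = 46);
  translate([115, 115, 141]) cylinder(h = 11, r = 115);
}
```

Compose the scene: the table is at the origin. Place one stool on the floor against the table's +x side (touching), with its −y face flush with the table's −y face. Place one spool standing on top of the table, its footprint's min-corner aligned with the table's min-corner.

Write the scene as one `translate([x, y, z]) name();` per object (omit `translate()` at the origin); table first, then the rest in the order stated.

table();
translate([1477, 0, 0]) stool();
translate([0, 0, 761]) spool();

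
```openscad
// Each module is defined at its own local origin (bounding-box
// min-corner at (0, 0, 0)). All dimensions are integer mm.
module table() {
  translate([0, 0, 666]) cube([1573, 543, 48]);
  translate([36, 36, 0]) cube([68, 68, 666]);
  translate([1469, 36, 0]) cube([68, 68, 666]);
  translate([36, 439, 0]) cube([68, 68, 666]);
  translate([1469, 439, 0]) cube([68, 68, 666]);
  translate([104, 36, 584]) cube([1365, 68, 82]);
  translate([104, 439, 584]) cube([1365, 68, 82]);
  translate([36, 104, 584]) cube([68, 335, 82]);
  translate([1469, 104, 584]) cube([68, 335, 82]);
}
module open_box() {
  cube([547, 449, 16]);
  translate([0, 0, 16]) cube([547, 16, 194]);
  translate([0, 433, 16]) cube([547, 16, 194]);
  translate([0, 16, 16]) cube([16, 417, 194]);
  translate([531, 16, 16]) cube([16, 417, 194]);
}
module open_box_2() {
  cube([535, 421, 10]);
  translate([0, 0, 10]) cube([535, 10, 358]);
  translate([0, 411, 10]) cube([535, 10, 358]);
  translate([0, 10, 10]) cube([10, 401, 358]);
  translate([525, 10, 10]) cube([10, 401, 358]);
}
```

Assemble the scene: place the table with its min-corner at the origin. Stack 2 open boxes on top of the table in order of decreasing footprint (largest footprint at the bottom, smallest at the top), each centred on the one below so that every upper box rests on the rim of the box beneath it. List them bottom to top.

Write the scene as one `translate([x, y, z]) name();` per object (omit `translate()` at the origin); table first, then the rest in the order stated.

table();
translate([513, 47, 714]) open_box();
translate([519, 61, 924]) open_box_2();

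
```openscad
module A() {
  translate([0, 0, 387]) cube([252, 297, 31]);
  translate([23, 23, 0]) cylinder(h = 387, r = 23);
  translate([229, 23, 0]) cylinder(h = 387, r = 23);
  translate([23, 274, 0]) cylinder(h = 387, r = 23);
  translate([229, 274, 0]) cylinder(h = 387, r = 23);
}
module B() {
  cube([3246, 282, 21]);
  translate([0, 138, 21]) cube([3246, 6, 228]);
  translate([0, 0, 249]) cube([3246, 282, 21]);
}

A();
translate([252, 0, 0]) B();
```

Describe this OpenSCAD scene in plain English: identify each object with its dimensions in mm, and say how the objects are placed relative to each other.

A is a four-legged stool. The seat is 252×297 mm, 31 mm thick, top at z = 418 mm. It stands on four round legs, each 46 mm in diameter, from z = 0 to the seat underside, each leg's axis is inset half a diameter from the nearest pair of seat edges (so the leg's bounding box is flush with the corner).

B is an I-beam lying along x, 3246 mm long. Overall section height 270 mm. Two flanges 282 mm wide (y) and 21 mm thick, one on the floor and one at the top; a web 6 mm thick runs between them, centred on the flange width.

The I-beam is against the stool's +x side, with their −y faces flush.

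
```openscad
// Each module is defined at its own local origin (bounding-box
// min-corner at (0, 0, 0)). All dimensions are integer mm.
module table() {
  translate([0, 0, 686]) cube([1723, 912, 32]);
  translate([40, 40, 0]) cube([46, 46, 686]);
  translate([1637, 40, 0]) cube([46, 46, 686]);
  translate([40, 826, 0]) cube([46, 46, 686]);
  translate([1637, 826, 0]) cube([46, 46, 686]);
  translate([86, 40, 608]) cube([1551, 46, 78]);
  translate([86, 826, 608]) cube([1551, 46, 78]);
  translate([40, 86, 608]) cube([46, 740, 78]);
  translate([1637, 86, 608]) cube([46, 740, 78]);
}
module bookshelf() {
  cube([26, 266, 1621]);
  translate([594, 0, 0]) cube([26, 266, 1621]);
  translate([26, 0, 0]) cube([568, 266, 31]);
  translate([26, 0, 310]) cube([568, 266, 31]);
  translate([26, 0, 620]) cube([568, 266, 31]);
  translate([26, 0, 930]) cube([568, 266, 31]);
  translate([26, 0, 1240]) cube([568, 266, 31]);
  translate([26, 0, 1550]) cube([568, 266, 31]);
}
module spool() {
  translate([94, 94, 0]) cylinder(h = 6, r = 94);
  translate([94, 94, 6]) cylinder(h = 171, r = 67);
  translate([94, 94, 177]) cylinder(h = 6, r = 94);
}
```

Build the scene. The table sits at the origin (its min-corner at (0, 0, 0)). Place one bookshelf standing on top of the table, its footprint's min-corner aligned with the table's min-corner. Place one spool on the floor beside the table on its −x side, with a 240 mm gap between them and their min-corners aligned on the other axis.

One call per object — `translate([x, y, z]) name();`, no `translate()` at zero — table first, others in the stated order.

table();
translate([0, 0, 718]) bookshelf();
translate([-428, 0, 0]) spool();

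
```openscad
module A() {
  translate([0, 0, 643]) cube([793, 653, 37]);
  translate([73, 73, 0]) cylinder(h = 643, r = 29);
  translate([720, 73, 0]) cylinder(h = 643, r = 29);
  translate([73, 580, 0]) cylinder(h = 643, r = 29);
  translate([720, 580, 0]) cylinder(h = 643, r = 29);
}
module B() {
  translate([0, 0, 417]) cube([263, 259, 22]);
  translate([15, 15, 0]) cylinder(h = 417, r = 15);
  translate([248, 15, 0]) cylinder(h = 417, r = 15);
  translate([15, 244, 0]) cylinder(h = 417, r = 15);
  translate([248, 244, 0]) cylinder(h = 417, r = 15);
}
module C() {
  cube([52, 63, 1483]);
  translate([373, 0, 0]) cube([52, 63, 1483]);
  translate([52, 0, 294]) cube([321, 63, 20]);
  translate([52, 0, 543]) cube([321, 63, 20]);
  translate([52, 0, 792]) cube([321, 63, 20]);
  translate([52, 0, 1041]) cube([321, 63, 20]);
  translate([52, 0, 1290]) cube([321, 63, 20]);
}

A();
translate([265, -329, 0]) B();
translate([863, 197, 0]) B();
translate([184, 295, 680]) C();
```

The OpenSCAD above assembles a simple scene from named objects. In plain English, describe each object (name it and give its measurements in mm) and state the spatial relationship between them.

A is a table: top 793 mm (x) × 653 mm (y), 37 mm thick, upper face at z = 680 mm, on four round legs of 58 mm diameter, each leg's bounding box inset 44 mm from the nearest pair of top edges, running from z = 0 to the bottom of the top.

B is a four-legged stool. The seat is a 263×259×22 mm slab whose top surface is at z = 439 mm; four round legs, each 30 mm in diameter, run from the floor (z = 0) to the underside of the seat, each leg's axis is inset half a diameter from the nearest pair of seat edges (so the leg's bounding box is flush with the corner).

C is a wooden ladder with two side rails of 52×63 mm section and 1483 mm height, set 425 mm apart overall. Between them run 5 rectangular rungs (63 mm deep, 20 mm thick), front faces flush with the rails' −y face. The bottom of the first rung is 294 mm above the floor and each subsequent rung is 249 mm higher than the one below.

Two stools sit around the table at the −y, +x sides. The ladder is on top of the table, centred.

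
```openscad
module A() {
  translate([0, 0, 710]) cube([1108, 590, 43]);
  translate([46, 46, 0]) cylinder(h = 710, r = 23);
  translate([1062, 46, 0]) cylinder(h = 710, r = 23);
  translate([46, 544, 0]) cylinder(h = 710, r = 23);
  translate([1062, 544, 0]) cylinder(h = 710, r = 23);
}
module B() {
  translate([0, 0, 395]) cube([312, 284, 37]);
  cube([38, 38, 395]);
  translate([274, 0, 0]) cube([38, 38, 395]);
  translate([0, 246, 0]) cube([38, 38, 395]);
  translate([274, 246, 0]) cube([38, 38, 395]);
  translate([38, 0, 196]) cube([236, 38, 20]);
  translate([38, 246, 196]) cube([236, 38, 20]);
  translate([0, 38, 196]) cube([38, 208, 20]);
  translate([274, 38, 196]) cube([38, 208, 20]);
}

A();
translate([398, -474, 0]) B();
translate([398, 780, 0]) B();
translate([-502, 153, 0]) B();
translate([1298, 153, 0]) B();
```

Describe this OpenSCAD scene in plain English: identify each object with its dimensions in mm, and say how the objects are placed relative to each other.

A is a table: top 1108 mm (x) × 590 mm (y), 43 mm thick, upper face at z = 753 mm, on four round legs of 46 mm diameter, each leg's bounding box inset 23 mm from the nearest pair of top edges, running from z = 0 to the bottom of the top.

B is a simple wooden stool: a rectangular seat 312 mm (x) by 284 mm (y), 37 mm thick, top face at z = 432 mm, on four square legs, each 38×38 mm in cross-section. The legs rest on z = 0, each flush with a corner of the seat. Four stretchers, 38 mm wide and 20 mm tall, connect adjacent legs with their undersides at z = 196 mm, each running between the inner faces of the legs it joins and aligned with the legs' outer faces on the other axis.

Four stools sit around the table at the −y, +y, −x, +x sides.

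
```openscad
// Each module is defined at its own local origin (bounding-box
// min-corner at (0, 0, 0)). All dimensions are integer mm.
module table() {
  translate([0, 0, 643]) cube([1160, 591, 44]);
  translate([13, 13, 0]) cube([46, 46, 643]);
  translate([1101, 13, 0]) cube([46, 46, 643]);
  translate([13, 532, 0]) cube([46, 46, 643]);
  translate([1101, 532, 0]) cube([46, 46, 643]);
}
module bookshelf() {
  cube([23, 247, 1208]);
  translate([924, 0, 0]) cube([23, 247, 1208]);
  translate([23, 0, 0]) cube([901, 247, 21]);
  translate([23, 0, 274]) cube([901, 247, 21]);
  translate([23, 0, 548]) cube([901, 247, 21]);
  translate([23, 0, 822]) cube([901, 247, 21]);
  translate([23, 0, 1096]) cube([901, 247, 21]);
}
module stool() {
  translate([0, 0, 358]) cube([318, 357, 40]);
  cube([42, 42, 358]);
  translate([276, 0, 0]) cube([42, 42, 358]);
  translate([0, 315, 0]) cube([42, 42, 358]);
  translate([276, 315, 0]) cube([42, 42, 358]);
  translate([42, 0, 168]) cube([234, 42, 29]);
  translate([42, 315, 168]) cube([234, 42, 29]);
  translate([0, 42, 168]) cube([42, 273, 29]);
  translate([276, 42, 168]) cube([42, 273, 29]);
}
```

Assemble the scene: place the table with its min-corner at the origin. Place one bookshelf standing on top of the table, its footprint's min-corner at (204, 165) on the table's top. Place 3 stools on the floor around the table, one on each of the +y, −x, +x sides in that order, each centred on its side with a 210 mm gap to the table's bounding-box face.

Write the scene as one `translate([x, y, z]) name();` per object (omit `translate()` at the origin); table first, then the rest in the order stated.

table();
translate([204, 165, 687]) bookshelf();
translate([421, 801, 0]) stool();
translate([-528, 117, 0]) stool();
translate([1370, 117, 0]) stool();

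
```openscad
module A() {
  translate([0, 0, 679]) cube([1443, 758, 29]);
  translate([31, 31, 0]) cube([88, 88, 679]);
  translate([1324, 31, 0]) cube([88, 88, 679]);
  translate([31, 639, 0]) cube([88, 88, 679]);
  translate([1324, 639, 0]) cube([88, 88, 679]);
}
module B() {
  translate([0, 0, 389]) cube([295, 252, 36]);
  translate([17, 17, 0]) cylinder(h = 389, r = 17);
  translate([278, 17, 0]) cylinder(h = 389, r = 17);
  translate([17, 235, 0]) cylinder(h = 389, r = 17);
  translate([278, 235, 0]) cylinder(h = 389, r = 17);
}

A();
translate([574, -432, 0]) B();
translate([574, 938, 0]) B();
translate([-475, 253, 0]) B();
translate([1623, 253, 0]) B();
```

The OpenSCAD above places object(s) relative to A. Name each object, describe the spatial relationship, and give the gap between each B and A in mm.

Each stool's nearest face is 180 mm from the table's bounding box.

A is a table. B is a stool. Four stools sit around the table at the −y, +y, −x, +x sides. The gap between each stool and the table is 180 mm.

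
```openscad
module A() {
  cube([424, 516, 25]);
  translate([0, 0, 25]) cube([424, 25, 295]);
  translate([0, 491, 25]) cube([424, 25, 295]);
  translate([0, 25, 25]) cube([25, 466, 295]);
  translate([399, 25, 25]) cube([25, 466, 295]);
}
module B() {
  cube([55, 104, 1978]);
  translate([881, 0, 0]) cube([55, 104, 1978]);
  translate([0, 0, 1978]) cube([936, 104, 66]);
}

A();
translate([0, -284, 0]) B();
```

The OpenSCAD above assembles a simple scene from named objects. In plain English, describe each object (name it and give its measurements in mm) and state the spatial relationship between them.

A is an open-topped rectangular box: outside dimensions 424×516×320 mm, with a uniform wall and base thickness of 25 mm. The base is a full 424×516 slab on the floor; four walls sit on top of the base. The front and back walls (the −y and +y sides) span the full width; the two side walls fit between them.

B is a door frame. The clear opening is 826 mm wide and 1978 mm high. Two 55 mm wide jambs, 104 mm deep, stand either side of the opening from the floor to the top of the opening. A 66 mm thick head sits across the top of both jambs, spanning the full outside width of the frame.

The door frame is on the floor beside the open box on its −y side.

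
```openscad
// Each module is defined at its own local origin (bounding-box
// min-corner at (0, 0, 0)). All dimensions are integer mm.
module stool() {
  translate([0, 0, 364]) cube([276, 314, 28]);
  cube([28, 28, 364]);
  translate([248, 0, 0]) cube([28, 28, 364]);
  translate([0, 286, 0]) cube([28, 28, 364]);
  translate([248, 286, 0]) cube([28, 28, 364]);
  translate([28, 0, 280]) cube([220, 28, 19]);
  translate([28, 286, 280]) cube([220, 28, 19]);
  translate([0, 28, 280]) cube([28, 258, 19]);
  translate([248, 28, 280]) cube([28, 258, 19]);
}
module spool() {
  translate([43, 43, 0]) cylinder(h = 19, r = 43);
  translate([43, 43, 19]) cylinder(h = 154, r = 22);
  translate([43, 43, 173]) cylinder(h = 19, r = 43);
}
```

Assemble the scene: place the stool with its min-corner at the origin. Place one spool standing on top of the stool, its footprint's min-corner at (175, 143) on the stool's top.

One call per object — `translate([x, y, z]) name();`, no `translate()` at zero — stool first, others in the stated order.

stool();
translate([175, 143, 392]) spool();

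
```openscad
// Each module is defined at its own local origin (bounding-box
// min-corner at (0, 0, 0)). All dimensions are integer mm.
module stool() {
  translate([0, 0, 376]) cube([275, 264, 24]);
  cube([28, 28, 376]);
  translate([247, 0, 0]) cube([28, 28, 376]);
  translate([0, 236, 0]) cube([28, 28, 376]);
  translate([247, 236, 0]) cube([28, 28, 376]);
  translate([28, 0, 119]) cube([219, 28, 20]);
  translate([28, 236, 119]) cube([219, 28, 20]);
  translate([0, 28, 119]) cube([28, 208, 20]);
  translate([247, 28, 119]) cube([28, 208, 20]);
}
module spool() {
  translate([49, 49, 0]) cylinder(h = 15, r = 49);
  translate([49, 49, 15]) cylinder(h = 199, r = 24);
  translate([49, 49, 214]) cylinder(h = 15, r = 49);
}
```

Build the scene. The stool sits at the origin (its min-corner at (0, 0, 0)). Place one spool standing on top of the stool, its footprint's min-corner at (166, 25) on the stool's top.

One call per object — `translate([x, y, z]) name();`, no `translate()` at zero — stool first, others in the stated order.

stool();
translate([166, 25, 400]) spool();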